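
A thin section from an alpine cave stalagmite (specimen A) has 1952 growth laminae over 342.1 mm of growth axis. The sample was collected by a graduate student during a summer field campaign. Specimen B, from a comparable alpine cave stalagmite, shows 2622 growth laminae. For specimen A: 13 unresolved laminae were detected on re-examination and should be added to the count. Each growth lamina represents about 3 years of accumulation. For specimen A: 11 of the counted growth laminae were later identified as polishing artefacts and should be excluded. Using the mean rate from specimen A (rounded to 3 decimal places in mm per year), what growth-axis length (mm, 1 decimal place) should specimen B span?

456.2 mm

Specimen A: true growth lamina count = 1952 − 11 + 13 = 1954.
Specimen A: 1954 growth laminae at 3 years each span 1954 × 3 = 5862 years.
A: Extension rate ≈ 342.1 / 5862 = 0.058 mm/year.
Specimen B: multiplying by 3 years per growth lamina: 2622 × 3 = 7866 years. B's length ≈ 0.058 × 7866 = 456.2 mm.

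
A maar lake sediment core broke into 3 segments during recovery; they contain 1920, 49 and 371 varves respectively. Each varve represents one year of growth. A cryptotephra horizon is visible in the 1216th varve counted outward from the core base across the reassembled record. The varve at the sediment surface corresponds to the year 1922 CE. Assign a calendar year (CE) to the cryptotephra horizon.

798 CE

Total varves = 1920 + 49 + 371 = 2340.
Between varve 1216 and the sediment surface there are 2340 − 1216 = 1124 varves.
1922 − 1124 = 798 CE.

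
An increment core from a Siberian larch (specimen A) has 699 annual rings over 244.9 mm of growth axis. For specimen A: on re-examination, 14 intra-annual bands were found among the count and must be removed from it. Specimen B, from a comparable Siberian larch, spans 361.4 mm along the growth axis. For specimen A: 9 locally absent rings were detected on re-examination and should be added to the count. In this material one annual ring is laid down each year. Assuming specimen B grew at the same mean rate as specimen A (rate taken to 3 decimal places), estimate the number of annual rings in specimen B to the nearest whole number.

1024 annual rings

Specimen A: after corrections the count is 699 − 14 + 9 = 694 annual rings.
A: Mean rate = 244.9 mm / 694 years ≈ 0.353 mm per year.
Specimen B: 361.4 mm / 0.353 mm per year = 1023.80 years ≈ 1024 annual rings.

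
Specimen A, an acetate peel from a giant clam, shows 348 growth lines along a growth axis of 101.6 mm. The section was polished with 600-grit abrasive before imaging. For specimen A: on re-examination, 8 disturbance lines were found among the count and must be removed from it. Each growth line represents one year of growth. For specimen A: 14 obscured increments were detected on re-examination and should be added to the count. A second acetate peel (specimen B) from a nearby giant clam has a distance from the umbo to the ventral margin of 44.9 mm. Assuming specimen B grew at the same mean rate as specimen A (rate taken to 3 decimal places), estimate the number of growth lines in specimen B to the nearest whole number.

156 growth lines

Specimen A: adjusted count: 348 − 8 + 14 = 354 growth lines.
A: Mean rate = 101.6 mm / 354 years ≈ 0.287 mm per year.
B spans 44.9 / 0.287 = 156.45 years ≈ 156 growth lines.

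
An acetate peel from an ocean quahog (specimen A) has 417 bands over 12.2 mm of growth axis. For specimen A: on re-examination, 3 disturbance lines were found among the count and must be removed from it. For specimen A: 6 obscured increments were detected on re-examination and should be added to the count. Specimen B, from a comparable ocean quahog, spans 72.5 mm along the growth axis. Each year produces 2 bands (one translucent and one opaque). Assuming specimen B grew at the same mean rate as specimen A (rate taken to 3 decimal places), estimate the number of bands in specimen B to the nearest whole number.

Specimen A: adjusted count: 417 − 3 + 6 = 420 bands.
Specimen A: 420 bands at 2 per year is 420 / 2 = 210 years.
A: Extension rate ≈ 12.2 / 210 = 0.058 mm per year.
Specimen B: 72.5 mm / 0.058 mm per year = 1250.00 years; at 2 bands per year that is 1250.00 × 2 ≈ 2500 bands.

2500 bands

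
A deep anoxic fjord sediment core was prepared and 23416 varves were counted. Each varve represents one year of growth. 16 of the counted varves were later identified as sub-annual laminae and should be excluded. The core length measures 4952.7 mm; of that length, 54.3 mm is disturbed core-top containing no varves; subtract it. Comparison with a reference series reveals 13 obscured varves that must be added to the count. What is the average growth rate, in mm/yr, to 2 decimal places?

After corrections the count is 23416 − 16 + 13 = 23413 varves.
Net length = 4952.7 − 54.3 = 4898.4 mm.
4898.4 mm over 23413 years gives 4898.4 / 23413 ≈ 0.21 mm/yr.

0.21 mm/yr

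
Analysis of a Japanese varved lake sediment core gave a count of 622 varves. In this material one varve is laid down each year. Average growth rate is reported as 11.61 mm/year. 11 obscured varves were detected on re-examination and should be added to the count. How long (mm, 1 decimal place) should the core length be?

Adjusted count: 622 + 11 = 633 varves.
633 years at 11.61 mm/year gives 11.61 × 633 = 7349.1 mm.

7349.1 mm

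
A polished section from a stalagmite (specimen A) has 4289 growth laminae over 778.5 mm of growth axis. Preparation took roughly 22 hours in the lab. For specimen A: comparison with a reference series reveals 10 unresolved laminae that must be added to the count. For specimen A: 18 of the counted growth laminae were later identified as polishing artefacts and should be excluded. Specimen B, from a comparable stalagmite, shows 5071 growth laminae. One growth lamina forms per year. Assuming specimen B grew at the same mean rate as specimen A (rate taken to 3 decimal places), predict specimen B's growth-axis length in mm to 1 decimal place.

922.9 mm

Specimen A: adjusted count: 4289 − 18 + 10 = 4281 growth laminae.
A: Extension rate ≈ 778.5 / 4281 = 0.182 mm/year.
For B, 0.182 mm/year × 5071 years = 922.9 mm.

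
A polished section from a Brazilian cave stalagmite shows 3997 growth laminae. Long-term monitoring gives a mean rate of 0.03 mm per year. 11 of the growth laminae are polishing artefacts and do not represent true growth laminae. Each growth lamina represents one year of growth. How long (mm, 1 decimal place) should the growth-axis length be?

Correcting the raw count gives 3997 − 11 = 3986 true growth laminae.
Predicted length = 0.03 mm/year × 3986 years = 119.6 mm.

119.6 mm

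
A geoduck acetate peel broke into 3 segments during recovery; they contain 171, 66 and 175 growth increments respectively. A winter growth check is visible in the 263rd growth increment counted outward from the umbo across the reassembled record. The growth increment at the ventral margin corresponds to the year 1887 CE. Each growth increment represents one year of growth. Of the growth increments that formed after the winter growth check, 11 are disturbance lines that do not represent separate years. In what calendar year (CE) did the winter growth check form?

Total growth increments = 171 + 66 + 175 = 412.
Between growth increment 263 and the ventral margin there are 412 − 263 = 149 growth increments.
Removing the 11 false growth increments leaves 149 − 11 = 138 true growth increments beyond the winter growth check.
Counting back 138 years from 1887 CE places the winter growth check in 1887 − 138 = 1749 CE.

1749 CE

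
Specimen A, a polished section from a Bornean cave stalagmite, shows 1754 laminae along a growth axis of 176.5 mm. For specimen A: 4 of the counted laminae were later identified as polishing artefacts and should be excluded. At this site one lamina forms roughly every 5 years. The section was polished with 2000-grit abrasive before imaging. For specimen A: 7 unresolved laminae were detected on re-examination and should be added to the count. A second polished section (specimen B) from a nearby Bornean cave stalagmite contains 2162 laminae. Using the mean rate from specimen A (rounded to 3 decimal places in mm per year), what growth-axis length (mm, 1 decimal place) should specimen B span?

216.2 mm

Specimen A: true lamina count = 1754 − 4 + 7 = 1757.
Specimen A: multiplying by 5 years per lamina: 1757 × 5 = 8785 years.
A: Extension rate ≈ 176.5 / 8785 = 0.020 mm per year.
Specimen B: at 5 years per lamina, 2162 × 5 = 10810 years. For B, 0.020 mm/year × 10810 years = 216.2 mm.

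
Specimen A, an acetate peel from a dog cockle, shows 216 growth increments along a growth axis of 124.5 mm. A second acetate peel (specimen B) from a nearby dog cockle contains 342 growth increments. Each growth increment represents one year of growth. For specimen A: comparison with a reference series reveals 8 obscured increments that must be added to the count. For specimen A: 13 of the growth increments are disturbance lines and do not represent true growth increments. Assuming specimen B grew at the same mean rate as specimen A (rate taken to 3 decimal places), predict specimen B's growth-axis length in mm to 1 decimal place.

Specimen A: adjusted count: 216 − 13 + 8 = 211 growth increments.
A: Mean rate = 124.5 mm / 211 years ≈ 0.590 mm/yr.
For B, 0.590 mm/year × 342 years = 201.8 mm.

201.8 mm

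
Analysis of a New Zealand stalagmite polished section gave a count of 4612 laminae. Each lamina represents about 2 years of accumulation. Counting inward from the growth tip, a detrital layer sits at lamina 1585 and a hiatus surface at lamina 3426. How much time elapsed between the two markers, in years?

3426 − 1585 = 1841 laminae lie between the two events.
1841 laminae at 2 years each span 1841 × 2 = 3682 years.

3682 years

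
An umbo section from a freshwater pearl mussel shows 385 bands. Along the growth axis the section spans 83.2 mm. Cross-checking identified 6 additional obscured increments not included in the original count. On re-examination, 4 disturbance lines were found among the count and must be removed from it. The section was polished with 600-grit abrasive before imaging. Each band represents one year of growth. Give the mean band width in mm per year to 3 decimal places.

Correcting the raw count gives 385 − 4 + 6 = 387 true bands.
Extension rate ≈ 83.2 / 387 = 0.215 mm per year.

0.215 mm per year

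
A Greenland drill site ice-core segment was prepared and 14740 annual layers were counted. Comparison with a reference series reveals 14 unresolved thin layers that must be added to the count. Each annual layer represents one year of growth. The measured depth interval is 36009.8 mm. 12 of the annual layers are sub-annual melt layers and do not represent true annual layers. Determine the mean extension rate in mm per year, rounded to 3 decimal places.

2.443 mm per year

Adjusted count: 14740 − 12 + 14 = 14742 annual layers.
Mean rate = 36009.8 mm / 14742 years ≈ 2.443 mm per year.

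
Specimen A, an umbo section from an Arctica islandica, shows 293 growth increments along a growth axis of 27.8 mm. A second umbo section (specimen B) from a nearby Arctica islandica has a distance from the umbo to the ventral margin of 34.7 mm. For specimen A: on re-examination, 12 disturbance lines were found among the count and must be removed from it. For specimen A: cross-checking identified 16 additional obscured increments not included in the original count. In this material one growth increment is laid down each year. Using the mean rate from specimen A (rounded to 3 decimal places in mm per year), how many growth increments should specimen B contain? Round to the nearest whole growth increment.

Specimen A: correcting the raw count gives 293 − 12 + 16 = 297 true growth increments.
A: Extension rate ≈ 27.8 / 297 = 0.094 mm per year.
B spans 34.7 / 0.094 = 369.15 years ≈ 369 growth increments.

369 growth increments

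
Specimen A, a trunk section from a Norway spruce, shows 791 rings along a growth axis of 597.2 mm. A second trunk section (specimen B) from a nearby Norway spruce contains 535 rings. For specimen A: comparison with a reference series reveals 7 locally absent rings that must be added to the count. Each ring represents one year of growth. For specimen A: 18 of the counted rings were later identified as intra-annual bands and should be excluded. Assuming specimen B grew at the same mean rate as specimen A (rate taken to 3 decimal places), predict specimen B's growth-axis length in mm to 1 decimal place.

Specimen A: true ring count = 791 − 18 + 7 = 780.
A: Extension rate ≈ 597.2 / 780 = 0.766 mm/year.
For B, 0.766 mm/year × 535 years = 409.8 mm.

409.8 mm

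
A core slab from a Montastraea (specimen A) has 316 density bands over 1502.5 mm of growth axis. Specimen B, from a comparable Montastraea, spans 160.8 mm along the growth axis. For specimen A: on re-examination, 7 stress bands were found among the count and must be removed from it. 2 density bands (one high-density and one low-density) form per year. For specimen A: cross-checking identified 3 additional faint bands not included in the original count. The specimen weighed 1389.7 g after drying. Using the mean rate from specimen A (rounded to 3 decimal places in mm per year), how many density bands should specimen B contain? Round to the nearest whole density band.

Specimen A: correcting the raw count gives 316 − 7 + 3 = 312 true density bands.
Specimen A: with 2 density bands per year, 312 / 2 = 156 years.
A: Extension rate ≈ 1502.5 / 156 = 9.631 mm per year.
B spans 160.8 / 9.631 = 16.70 years; at 2 density bands per year that is 16.70 × 2 ≈ 33 density bands.

33 density bands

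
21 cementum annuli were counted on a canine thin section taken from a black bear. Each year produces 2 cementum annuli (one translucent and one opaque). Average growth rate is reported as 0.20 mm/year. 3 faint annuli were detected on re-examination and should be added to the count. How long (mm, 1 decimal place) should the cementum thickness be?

2.4 mm

Adjusted count: 21 + 3 = 24 cementum annuli.
With 2 cementum annuli per year, 24 / 2 = 12 years.
Length ≈ 0.20 × 12 = 2.4 mm.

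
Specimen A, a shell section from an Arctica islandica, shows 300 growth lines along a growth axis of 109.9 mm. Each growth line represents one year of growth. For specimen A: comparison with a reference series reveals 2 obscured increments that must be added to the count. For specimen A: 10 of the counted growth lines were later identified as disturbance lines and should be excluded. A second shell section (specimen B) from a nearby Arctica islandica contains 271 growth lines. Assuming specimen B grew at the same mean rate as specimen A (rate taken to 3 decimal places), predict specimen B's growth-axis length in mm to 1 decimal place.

101.9 mm

Specimen A: true growth line count = 300 − 10 + 2 = 292.
A: 109.9 mm over 292 years gives 109.9 / 292 ≈ 0.376 mm per year.
B's length ≈ 0.376 × 271 = 101.9 mm.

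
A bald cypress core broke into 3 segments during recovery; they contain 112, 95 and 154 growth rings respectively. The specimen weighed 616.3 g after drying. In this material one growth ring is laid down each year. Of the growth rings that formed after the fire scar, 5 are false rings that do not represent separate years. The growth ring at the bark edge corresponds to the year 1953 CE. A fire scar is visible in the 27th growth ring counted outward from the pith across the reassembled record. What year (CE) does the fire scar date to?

1624 CE

Total growth rings = 112 + 95 + 154 = 361.
The fire scar sits at growth ring 27 from the pith, so 361 − 27 = 334 growth rings formed after it.
334 − 5 false = 329 true growth rings after the fire scar.
1953 − 329 = 1624 CE.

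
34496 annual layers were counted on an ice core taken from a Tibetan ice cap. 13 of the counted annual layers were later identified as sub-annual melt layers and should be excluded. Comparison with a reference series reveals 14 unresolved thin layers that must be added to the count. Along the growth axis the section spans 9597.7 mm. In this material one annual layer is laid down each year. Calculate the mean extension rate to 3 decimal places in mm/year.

0.278 mm/year

Correcting the raw count gives 34496 − 13 + 14 = 34497 true annual layers.
Extension rate ≈ 9597.7 / 34497 = 0.278 mm/year.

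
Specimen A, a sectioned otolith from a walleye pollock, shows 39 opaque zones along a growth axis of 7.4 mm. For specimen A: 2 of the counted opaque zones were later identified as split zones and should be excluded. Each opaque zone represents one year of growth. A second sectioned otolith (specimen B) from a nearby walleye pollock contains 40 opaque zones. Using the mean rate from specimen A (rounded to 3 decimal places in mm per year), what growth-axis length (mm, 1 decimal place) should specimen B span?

Specimen A: after corrections the count is 39 − 2 = 37 opaque zones.
A: Mean rate = 7.4 mm / 37 years ≈ 0.200 mm/yr.
For B, 0.200 mm/year × 40 years = 8.0 mm.

8.0 mm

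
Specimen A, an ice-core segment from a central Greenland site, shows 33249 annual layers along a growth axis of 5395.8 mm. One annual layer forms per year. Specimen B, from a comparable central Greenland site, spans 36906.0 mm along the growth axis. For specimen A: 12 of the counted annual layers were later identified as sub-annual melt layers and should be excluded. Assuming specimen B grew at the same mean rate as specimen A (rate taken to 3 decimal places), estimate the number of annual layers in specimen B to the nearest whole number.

227815 annual layers

Specimen A: after corrections the count is 33249 − 12 = 33237 annual layers.
A: Mean rate = 5395.8 mm / 33237 years ≈ 0.162 mm/yr.
For B, 36906.0 / 0.162 = 227814.81 years ≈ 227815 annual layers.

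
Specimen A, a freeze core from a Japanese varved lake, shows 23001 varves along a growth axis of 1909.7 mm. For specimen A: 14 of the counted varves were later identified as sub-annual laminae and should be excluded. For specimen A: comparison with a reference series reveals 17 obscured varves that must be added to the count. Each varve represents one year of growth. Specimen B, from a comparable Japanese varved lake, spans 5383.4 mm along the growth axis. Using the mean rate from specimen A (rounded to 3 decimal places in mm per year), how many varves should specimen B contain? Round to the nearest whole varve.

Specimen A: adjusted count: 23001 − 14 + 17 = 23004 varves.
A: Extension rate ≈ 1909.7 / 23004 = 0.083 mm per year.
B spans 5383.4 / 0.083 = 64860.24 years ≈ 64860 varves.

64860 varves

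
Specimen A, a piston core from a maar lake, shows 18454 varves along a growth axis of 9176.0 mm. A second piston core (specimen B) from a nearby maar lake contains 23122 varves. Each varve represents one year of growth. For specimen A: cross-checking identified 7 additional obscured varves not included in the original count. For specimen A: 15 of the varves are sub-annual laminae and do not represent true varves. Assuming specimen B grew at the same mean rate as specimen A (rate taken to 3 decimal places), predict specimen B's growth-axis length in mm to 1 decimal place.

Specimen A: adjusted count: 18454 − 15 + 7 = 18446 varves.
A: Mean rate = 9176.0 mm / 18446 years ≈ 0.497 mm per year.
B's length ≈ 0.497 × 23122 = 11491.6 mm.

11491.6 mm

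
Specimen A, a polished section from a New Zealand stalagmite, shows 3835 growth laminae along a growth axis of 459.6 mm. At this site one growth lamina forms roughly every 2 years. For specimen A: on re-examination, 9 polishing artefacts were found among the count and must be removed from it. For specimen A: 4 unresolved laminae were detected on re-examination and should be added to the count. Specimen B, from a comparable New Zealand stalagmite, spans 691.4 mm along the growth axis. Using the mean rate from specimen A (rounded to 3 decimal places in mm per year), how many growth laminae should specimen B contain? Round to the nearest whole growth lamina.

Specimen A: correcting the raw count gives 3835 − 9 + 4 = 3830 true growth laminae.
Specimen A: at 2 years per growth lamina, 3830 × 2 = 7660 years.
A: Mean rate = 459.6 mm / 7660 years ≈ 0.060 mm per year.
Specimen B: 691.4 mm / 0.060 mm per year = 11523.33 years; at 2 years per growth lamina that is 11523.33 / 2 ≈ 5762 growth laminae.

5762 growth laminae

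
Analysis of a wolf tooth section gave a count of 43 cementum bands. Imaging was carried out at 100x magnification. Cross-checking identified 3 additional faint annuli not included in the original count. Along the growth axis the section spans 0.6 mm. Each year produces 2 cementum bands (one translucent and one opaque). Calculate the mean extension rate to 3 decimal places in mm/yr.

0.026 mm/yr

After corrections the count is 43 + 3 = 46 cementum bands.
Dividing by 2 cementum bands per year: 46 / 2 = 23 years.
Extension rate ≈ 0.6 / 23 = 0.026 mm/yr.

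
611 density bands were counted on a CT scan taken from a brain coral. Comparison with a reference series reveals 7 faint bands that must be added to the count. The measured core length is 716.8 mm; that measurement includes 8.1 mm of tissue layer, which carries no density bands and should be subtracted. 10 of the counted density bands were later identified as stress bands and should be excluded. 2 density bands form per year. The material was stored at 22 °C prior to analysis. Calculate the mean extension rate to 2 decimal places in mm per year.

Adjusted count: 611 − 10 + 7 = 608 density bands.
Dividing by 2 density bands per year: 608 / 2 = 304 years.
Net length = 716.8 − 8.1 = 708.7 mm.
Extension rate ≈ 708.7 / 304 = 2.33 mm per year.

2.33 mm per year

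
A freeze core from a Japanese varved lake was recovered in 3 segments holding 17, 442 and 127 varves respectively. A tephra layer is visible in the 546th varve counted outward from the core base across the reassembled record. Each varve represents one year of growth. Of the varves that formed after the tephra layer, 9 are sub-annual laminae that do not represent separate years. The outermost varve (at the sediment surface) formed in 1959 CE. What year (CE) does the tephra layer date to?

1928 CE

Total varves = 17 + 442 + 127 = 586.
The tephra layer sits at varve 546 from the core base, so 586 − 546 = 40 varves formed after it.
Removing the 9 false varves leaves 40 − 9 = 31 true varves beyond the tephra layer.
Counting back 31 years from 1959 CE places the tephra layer in 1959 − 31 = 1928 CE.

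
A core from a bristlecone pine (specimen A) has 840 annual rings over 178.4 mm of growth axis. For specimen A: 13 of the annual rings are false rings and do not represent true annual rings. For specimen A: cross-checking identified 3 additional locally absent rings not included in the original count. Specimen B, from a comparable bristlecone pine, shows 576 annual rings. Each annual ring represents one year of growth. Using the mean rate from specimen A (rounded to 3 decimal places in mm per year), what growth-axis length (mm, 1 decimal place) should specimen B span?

Specimen A: adjusted count: 840 − 13 + 3 = 830 annual rings.
A: Extension rate ≈ 178.4 / 830 = 0.215 mm per year.
Length of B = 0.215 × 576 = 123.8 mm.

123.8 mm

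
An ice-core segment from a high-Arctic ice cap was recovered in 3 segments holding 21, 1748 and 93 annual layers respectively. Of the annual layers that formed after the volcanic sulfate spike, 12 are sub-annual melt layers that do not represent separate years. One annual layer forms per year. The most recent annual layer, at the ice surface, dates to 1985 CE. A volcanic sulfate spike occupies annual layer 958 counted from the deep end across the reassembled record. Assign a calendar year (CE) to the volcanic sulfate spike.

1093 CE

Total annual layers = 21 + 1748 + 93 = 1862.
Between annual layer 958 and the ice surface there are 1862 − 958 = 904 annual layers.
904 − 12 false = 892 true annual layers after the volcanic sulfate spike.
1985 − 892 = 1093 CE.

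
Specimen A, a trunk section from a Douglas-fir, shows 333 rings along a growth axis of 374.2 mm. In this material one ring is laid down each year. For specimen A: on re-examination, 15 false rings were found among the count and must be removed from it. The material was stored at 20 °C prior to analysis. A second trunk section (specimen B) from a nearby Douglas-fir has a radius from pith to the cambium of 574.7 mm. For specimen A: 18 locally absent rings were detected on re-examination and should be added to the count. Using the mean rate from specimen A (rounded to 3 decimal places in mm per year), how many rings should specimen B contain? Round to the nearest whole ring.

Specimen A: after corrections the count is 333 − 15 + 18 = 336 rings.
A: Extension rate ≈ 374.2 / 336 = 1.114 mm per year.
B spans 574.7 / 1.114 = 515.89 years ≈ 516 rings.

516 rings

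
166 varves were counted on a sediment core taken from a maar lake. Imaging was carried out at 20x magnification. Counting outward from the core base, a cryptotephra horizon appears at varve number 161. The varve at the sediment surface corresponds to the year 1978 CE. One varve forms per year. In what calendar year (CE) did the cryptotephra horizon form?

Between varve 161 and the sediment surface there are 166 − 161 = 5 varves.
Counting back 5 years from 1978 CE places the cryptotephra horizon in 1978 − 5 = 1973 CE.

1973 CE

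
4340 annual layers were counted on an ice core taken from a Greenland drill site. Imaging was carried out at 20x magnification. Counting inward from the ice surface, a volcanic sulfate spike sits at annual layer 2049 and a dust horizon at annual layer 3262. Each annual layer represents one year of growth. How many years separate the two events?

3262 − 2049 = 1213 annual layers lie between the two events.
One annual layer per year makes the interval 1213 years.

1213 years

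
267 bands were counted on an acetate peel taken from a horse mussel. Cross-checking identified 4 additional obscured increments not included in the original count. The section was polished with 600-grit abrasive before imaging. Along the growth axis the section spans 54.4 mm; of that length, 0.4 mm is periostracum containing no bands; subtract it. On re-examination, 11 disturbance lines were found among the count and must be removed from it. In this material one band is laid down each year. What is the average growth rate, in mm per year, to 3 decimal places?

Correcting the raw count gives 267 − 11 + 4 = 260 true bands.
The growth record spans 54.4 − 0.4 = 54.0 mm.
Mean rate = 54.0 mm / 260 years ≈ 0.208 mm per year.

0.208 mm per year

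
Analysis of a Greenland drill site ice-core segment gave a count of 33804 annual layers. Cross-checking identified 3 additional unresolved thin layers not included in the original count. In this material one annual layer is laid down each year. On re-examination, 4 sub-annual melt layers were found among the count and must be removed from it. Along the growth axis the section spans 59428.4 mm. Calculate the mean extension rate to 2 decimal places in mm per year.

After corrections the count is 33804 − 4 + 3 = 33803 annual layers.
Mean rate = 59428.4 mm / 33803 years ≈ 1.76 mm per year.

1.76 mm per year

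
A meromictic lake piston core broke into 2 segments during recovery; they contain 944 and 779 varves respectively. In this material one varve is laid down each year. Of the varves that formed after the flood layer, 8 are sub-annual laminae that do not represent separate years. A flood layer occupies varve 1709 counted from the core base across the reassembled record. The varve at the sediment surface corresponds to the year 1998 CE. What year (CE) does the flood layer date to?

1992 CE

Total varves = 944 + 779 = 1723.
The flood layer sits at varve 1709 from the core base, so 1723 − 1709 = 14 varves formed after it.
Removing the 8 false varves leaves 14 − 8 = 6 true varves beyond the flood layer.
The varve at the sediment surface is 1998 CE, so the flood layer dates to 1998 − 6 = 1992 CE.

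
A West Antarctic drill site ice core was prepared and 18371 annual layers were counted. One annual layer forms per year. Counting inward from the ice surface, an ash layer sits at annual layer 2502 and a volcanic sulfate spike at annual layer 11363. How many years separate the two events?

8861 years

11363 − 2502 = 8861 annual layers lie between the two events.
At one annual layer per year, 8861 years elapsed between them.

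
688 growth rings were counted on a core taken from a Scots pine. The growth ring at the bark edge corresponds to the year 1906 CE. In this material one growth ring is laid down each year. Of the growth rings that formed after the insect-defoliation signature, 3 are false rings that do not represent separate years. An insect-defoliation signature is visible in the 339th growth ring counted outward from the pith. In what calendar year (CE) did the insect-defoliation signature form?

The insect-defoliation signature sits at growth ring 339 from the pith, so 688 − 339 = 349 growth rings formed after it.
349 − 3 false = 346 true growth rings after the insect-defoliation signature.
1906 − 346 = 1560 CE.

1560 CE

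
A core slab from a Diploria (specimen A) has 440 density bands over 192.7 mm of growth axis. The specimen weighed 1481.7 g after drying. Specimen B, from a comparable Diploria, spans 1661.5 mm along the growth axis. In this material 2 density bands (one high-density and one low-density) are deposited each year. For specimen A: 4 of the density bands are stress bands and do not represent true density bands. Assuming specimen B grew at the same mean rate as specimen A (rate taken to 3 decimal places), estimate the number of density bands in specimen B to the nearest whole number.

Specimen A: correcting the raw count gives 440 − 4 = 436 true density bands.
Specimen A: with 2 density bands per year, 436 / 2 = 218 years.
A: Extension rate ≈ 192.7 / 218 = 0.884 mm/year.
Specimen B: 1661.5 mm / 0.884 mm per year = 1879.52 years; at 2 density bands per year that is 1879.52 × 2 ≈ 3759 density bands.

3759 density bands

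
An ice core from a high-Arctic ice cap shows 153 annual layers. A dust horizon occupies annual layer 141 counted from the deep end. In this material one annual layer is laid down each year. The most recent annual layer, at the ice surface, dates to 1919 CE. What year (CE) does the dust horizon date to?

Between annual layer 141 and the ice surface there are 153 − 141 = 12 annual layers.
Counting back 12 years from 1919 CE places the dust horizon in 1919 − 12 = 1907 CE.

1907 CE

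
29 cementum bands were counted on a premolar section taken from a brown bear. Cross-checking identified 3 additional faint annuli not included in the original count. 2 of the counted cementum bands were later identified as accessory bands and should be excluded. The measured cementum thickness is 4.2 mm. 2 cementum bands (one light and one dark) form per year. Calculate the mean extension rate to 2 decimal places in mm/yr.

0.28 mm/yr

Correcting the raw count gives 29 − 2 + 3 = 30 true cementum bands.
With 2 cementum bands per year, 30 / 2 = 15 years.
Extension rate ≈ 4.2 / 15 = 0.28 mm/yr.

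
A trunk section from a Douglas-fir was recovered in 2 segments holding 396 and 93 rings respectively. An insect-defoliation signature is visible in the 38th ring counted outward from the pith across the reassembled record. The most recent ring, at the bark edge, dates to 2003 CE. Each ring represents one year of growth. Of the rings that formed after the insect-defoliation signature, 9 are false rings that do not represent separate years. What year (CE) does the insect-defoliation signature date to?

Total rings = 396 + 93 = 489.
489 − 38 = 451 rings lie beyond the insect-defoliation signature toward the bark edge.
451 − 9 false = 442 true rings after the insect-defoliation signature.
Counting back 442 years from 2003 CE places the insect-defoliation signature in 2003 − 442 = 1561 CE.

1561 CE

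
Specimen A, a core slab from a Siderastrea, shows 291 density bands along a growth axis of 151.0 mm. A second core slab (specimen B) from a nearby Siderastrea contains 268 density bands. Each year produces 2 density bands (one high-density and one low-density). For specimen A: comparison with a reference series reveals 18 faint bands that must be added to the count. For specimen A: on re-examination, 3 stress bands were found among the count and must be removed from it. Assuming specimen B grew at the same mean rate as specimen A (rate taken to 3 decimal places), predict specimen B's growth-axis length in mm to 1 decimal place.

Specimen A: after corrections the count is 291 − 3 + 18 = 306 density bands.
Specimen A: with 2 density bands per year, 306 / 2 = 153 years.
A: Mean rate = 151.0 mm / 153 years ≈ 0.987 mm per year.
Specimen B: 268 density bands at 2 per year is 268 / 2 = 134 years. For B, 0.987 mm/year × 134 years = 132.3 mm.

132.3 mm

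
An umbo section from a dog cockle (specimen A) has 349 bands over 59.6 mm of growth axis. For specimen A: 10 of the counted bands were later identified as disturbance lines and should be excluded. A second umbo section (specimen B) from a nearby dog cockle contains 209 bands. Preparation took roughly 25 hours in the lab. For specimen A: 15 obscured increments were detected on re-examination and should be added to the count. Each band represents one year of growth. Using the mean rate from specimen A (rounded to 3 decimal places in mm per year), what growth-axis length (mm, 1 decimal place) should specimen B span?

35.1 mm

Specimen A: true band count = 349 − 10 + 15 = 354.
A: Extension rate ≈ 59.6 / 354 = 0.168 mm/yr.
Length of B = 0.168 × 209 = 35.1 mm.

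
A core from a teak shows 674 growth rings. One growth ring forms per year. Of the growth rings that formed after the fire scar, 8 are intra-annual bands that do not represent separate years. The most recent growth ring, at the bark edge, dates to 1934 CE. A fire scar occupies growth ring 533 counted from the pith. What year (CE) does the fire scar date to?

1801 CE

Between growth ring 533 and the bark edge there are 674 − 533 = 141 growth rings.
141 − 8 false = 133 true growth rings after the fire scar.
1934 − 133 = 1801 CE.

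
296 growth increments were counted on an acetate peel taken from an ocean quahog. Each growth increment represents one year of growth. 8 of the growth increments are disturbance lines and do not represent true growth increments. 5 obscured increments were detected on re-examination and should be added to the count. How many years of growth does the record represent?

Correcting the raw count gives 296 − 8 + 5 = 293 true growth increments.
At one growth increment per year, that is 293 years.

293 yr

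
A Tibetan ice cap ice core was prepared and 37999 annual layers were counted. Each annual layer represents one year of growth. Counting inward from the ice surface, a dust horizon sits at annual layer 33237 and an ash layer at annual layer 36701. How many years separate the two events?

3464 years

The two markers are separated by 36701 − 33237 = 3464 annual layers.
One annual layer per year makes the interval 3464 years.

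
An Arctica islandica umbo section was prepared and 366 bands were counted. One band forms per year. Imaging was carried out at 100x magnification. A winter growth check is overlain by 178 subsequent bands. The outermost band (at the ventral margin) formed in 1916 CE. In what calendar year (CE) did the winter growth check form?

178 bands formed after the winter growth check.
The band at the ventral margin is 1916 CE, so the winter growth check dates to 1916 − 178 = 1738 CE.

1738 CE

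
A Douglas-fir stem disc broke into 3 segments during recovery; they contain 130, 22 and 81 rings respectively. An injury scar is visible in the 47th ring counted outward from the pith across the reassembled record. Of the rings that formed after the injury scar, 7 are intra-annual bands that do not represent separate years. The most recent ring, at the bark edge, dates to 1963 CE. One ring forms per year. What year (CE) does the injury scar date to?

Total rings = 130 + 22 + 81 = 233.
233 − 47 = 186 rings lie beyond the injury scar toward the bark edge.
Removing the 7 false rings leaves 186 − 7 = 179 true rings beyond the injury scar.
1963 − 179 = 1784 CE.

1784 CE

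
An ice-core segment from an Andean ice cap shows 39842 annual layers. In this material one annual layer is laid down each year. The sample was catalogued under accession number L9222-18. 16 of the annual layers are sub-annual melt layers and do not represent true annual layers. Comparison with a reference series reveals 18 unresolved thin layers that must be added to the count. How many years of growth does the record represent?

39844 yr

True annual layer count = 39842 − 16 + 18 = 39844.
With a one-to-one annual layer periodicity this is 39844 years.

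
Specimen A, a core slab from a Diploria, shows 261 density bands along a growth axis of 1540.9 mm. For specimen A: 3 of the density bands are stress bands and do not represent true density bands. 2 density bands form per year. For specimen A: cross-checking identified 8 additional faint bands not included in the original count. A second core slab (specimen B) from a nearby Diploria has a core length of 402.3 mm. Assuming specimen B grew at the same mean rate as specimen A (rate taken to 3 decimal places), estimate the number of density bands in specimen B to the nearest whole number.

69 density bands

Specimen A: true density band count = 261 − 3 + 8 = 266.
Specimen A: 266 density bands at 2 per year is 266 / 2 = 133 years.
A: 1540.9 mm over 133 years gives 1540.9 / 133 ≈ 11.586 mm per year.
B spans 402.3 / 11.586 = 34.72 years; at 2 density bands per year that is 34.72 × 2 ≈ 69 density bands.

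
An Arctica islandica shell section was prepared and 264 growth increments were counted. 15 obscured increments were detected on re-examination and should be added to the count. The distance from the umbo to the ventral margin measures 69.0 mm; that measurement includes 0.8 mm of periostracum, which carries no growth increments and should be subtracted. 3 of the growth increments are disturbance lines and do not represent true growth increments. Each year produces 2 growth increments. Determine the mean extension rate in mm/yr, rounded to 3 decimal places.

Adjusted count: 264 − 3 + 15 = 276 growth increments.
276 growth increments at 2 per year is 276 / 2 = 138 years.
Net length = 69.0 − 0.8 = 68.2 mm.
Extension rate ≈ 68.2 / 138 = 0.494 mm/yr.

0.494 mm/yr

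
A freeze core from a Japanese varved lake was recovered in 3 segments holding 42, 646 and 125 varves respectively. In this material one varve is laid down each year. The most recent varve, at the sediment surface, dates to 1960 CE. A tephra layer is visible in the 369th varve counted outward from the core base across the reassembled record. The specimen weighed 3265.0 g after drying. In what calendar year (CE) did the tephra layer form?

1516 CE

Total varves = 42 + 646 + 125 = 813.
The tephra layer sits at varve 369 from the core base, so 813 − 369 = 444 varves formed after it.
Counting back 444 years from 1960 CE places the tephra layer in 1960 − 444 = 1516 CE.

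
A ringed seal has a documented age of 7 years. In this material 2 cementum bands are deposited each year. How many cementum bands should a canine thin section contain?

Expected cementum bands: 7 × 2 = 14.
So 14 cementum bands should be present.

14 cementum bands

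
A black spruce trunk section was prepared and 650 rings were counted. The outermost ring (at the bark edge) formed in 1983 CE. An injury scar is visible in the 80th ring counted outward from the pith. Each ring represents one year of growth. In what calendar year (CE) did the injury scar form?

Between ring 80 and the bark edge there are 650 − 80 = 570 rings.
1983 − 570 = 1413 CE.

1413 CE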